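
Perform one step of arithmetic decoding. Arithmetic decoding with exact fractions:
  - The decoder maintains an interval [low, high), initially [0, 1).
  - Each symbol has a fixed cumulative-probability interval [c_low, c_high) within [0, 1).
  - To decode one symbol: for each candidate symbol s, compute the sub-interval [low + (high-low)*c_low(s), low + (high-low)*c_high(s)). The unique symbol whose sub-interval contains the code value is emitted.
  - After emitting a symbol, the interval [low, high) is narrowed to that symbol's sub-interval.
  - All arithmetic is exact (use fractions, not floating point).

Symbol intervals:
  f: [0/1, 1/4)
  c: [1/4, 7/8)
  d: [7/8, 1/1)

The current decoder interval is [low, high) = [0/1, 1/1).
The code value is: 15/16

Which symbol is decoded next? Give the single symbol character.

Interval width = high − low = 1/1 − 0/1 = 1/1
Scaled code = (code − low) / width = (15/16 − 0/1) / 1/1 = 15/16
  f: [0/1, 1/4) 
  c: [1/4, 7/8) 
  d: [7/8, 1/1) ← scaled code falls here ✓

Answer: d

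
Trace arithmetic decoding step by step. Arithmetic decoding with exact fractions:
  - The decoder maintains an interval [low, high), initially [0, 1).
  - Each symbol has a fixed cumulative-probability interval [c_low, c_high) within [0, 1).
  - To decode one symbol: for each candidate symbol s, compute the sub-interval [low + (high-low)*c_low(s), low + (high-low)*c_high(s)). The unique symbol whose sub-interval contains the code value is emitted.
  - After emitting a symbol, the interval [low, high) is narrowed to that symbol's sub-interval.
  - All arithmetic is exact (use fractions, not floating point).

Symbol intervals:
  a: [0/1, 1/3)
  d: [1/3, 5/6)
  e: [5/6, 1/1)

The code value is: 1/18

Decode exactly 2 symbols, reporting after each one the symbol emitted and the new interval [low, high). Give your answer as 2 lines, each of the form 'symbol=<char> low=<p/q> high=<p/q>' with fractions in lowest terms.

Answer: symbol=a low=0/1 high=1/3
symbol=a low=0/1 high=1/9

Derivation:
Step 1: interval [0/1, 1/1), width = 1/1 - 0/1 = 1/1
  'a': [0/1 + 1/1*0/1, 0/1 + 1/1*1/3) = [0/1, 1/3) <- contains code 1/18
  'd': [0/1 + 1/1*1/3, 0/1 + 1/1*5/6) = [1/3, 5/6)
  'e': [0/1 + 1/1*5/6, 0/1 + 1/1*1/1) = [5/6, 1/1)
  emit 'a', narrow to [0/1, 1/3)
Step 2: interval [0/1, 1/3), width = 1/3 - 0/1 = 1/3
  'a': [0/1 + 1/3*0/1, 0/1 + 1/3*1/3) = [0/1, 1/9) <- contains code 1/18
  'd': [0/1 + 1/3*1/3, 0/1 + 1/3*5/6) = [1/9, 5/18)
  'e': [0/1 + 1/3*5/6, 0/1 + 1/3*1/1) = [5/18, 1/3)
  emit 'a', narrow to [0/1, 1/9)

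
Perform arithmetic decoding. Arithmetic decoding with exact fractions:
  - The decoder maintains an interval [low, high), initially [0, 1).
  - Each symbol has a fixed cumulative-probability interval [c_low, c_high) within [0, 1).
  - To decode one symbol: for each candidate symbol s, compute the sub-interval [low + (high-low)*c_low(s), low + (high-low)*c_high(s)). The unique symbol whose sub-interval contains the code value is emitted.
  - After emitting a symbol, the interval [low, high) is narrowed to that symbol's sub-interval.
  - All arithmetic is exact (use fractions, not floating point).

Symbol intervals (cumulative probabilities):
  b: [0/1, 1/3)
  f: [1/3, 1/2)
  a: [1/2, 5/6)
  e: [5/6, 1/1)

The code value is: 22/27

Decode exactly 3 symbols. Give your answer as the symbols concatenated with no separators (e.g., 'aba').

Step 1: interval [0/1, 1/1), width = 1/1 - 0/1 = 1/1
  'b': [0/1 + 1/1*0/1, 0/1 + 1/1*1/3) = [0/1, 1/3)
  'f': [0/1 + 1/1*1/3, 0/1 + 1/1*1/2) = [1/3, 1/2)
  'a': [0/1 + 1/1*1/2, 0/1 + 1/1*5/6) = [1/2, 5/6) <- contains code 22/27
  'e': [0/1 + 1/1*5/6, 0/1 + 1/1*1/1) = [5/6, 1/1)
  emit 'a', narrow to [1/2, 5/6)
Step 2: interval [1/2, 5/6), width = 5/6 - 1/2 = 1/3
  'b': [1/2 + 1/3*0/1, 1/2 + 1/3*1/3) = [1/2, 11/18)
  'f': [1/2 + 1/3*1/3, 1/2 + 1/3*1/2) = [11/18, 2/3)
  'a': [1/2 + 1/3*1/2, 1/2 + 1/3*5/6) = [2/3, 7/9)
  'e': [1/2 + 1/3*5/6, 1/2 + 1/3*1/1) = [7/9, 5/6) <- contains code 22/27
  emit 'e', narrow to [7/9, 5/6)
Step 3: interval [7/9, 5/6), width = 5/6 - 7/9 = 1/18
  'b': [7/9 + 1/18*0/1, 7/9 + 1/18*1/3) = [7/9, 43/54)
  'f': [7/9 + 1/18*1/3, 7/9 + 1/18*1/2) = [43/54, 29/36)
  'a': [7/9 + 1/18*1/2, 7/9 + 1/18*5/6) = [29/36, 89/108) <- contains code 22/27
  'e': [7/9 + 1/18*5/6, 7/9 + 1/18*1/1) = [89/108, 5/6)
  emit 'a', narrow to [29/36, 89/108)

Answer: aea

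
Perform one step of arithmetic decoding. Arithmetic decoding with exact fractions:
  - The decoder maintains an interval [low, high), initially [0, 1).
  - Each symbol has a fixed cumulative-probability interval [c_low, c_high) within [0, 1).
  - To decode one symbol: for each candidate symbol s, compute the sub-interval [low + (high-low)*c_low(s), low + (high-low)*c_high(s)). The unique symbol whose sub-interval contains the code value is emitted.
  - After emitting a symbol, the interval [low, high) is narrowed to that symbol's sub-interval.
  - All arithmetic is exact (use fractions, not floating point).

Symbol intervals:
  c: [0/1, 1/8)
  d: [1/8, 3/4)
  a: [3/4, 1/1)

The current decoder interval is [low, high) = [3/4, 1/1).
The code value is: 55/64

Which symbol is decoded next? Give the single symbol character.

Interval width = high − low = 1/1 − 3/4 = 1/4
Scaled code = (code − low) / width = (55/64 − 3/4) / 1/4 = 7/16
  c: [0/1, 1/8) 
  d: [1/8, 3/4) ← scaled code falls here ✓
  a: [3/4, 1/1) 

Answer: d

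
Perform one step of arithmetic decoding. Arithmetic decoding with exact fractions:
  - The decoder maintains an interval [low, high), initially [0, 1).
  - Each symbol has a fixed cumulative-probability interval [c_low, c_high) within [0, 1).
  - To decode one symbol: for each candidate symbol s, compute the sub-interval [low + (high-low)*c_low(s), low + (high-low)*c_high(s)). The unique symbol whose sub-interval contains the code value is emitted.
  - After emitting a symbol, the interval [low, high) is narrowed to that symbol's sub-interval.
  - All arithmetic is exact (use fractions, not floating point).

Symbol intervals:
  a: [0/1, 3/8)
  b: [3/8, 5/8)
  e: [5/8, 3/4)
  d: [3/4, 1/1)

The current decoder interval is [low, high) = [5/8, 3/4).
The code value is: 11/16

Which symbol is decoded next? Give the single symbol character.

Interval width = high − low = 3/4 − 5/8 = 1/8
Scaled code = (code − low) / width = (11/16 − 5/8) / 1/8 = 1/2
  a: [0/1, 3/8) 
  b: [3/8, 5/8) ← scaled code falls here ✓
  e: [5/8, 3/4) 
  d: [3/4, 1/1) 

Answer: b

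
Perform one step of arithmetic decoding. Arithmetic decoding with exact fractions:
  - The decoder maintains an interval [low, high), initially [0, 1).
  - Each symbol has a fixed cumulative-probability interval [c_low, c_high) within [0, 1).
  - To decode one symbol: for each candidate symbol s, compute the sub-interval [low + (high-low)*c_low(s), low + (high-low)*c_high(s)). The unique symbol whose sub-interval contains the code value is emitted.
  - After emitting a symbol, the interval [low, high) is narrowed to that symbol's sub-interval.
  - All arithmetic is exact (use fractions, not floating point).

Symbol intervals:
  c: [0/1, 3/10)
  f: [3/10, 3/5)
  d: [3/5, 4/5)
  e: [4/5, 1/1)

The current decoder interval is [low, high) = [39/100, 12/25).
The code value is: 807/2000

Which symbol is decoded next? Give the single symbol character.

Answer: c

Derivation:
Interval width = high − low = 12/25 − 39/100 = 9/100
Scaled code = (code − low) / width = (807/2000 − 39/100) / 9/100 = 3/20
  c: [0/1, 3/10) ← scaled code falls here ✓
  f: [3/10, 3/5) 
  d: [3/5, 4/5) 
  e: [4/5, 1/1) 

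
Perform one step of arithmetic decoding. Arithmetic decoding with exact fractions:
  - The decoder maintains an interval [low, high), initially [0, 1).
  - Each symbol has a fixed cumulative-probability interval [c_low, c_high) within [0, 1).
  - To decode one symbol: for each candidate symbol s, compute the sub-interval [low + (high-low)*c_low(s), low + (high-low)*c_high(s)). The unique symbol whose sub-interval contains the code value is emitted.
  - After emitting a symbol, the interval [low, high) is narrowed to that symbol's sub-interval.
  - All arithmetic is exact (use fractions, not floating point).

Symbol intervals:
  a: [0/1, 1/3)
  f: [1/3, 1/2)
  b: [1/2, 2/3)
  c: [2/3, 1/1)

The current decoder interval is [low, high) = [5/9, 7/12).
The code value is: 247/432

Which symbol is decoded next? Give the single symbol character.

Answer: b

Derivation:
Interval width = high − low = 7/12 − 5/9 = 1/36
Scaled code = (code − low) / width = (247/432 − 5/9) / 1/36 = 7/12
  a: [0/1, 1/3) 
  f: [1/3, 1/2) 
  b: [1/2, 2/3) ← scaled code falls here ✓
  c: [2/3, 1/1) 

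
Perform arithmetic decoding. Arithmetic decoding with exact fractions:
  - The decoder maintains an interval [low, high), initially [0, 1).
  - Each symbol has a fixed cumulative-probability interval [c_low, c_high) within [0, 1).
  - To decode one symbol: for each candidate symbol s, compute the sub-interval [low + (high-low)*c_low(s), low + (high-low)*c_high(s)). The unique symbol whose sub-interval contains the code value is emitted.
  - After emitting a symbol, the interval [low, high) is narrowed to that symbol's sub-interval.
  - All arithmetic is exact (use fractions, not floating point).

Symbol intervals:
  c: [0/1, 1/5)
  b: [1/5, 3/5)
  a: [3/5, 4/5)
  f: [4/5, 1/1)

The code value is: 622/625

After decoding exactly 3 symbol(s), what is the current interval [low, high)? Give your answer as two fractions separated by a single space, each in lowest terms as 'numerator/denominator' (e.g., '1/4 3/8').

Answer: 124/125 1/1

Derivation:
Step 1: interval [0/1, 1/1), width = 1/1 - 0/1 = 1/1
  'c': [0/1 + 1/1*0/1, 0/1 + 1/1*1/5) = [0/1, 1/5)
  'b': [0/1 + 1/1*1/5, 0/1 + 1/1*3/5) = [1/5, 3/5)
  'a': [0/1 + 1/1*3/5, 0/1 + 1/1*4/5) = [3/5, 4/5)
  'f': [0/1 + 1/1*4/5, 0/1 + 1/1*1/1) = [4/5, 1/1) <- contains code 622/625
  emit 'f', narrow to [4/5, 1/1)
Step 2: interval [4/5, 1/1), width = 1/1 - 4/5 = 1/5
  'c': [4/5 + 1/5*0/1, 4/5 + 1/5*1/5) = [4/5, 21/25)
  'b': [4/5 + 1/5*1/5, 4/5 + 1/5*3/5) = [21/25, 23/25)
  'a': [4/5 + 1/5*3/5, 4/5 + 1/5*4/5) = [23/25, 24/25)
  'f': [4/5 + 1/5*4/5, 4/5 + 1/5*1/1) = [24/25, 1/1) <- contains code 622/625
  emit 'f', narrow to [24/25, 1/1)
Step 3: interval [24/25, 1/1), width = 1/1 - 24/25 = 1/25
  'c': [24/25 + 1/25*0/1, 24/25 + 1/25*1/5) = [24/25, 121/125)
  'b': [24/25 + 1/25*1/5, 24/25 + 1/25*3/5) = [121/125, 123/125)
  'a': [24/25 + 1/25*3/5, 24/25 + 1/25*4/5) = [123/125, 124/125)
  'f': [24/25 + 1/25*4/5, 24/25 + 1/25*1/1) = [124/125, 1/1) <- contains code 622/625
  emit 'f', narrow to [124/125, 1/1)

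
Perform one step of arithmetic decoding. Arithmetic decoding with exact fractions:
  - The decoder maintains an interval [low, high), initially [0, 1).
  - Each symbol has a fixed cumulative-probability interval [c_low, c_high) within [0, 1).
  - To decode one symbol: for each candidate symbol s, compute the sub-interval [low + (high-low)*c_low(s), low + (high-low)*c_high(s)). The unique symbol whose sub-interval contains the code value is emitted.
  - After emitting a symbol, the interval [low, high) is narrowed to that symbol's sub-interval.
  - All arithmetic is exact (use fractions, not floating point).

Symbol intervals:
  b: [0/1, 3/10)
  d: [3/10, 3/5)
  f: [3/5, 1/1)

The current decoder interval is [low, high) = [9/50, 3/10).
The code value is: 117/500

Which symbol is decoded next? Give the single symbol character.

Interval width = high − low = 3/10 − 9/50 = 3/25
Scaled code = (code − low) / width = (117/500 − 9/50) / 3/25 = 9/20
  b: [0/1, 3/10) 
  d: [3/10, 3/5) ← scaled code falls here ✓
  f: [3/5, 1/1) 

Answer: d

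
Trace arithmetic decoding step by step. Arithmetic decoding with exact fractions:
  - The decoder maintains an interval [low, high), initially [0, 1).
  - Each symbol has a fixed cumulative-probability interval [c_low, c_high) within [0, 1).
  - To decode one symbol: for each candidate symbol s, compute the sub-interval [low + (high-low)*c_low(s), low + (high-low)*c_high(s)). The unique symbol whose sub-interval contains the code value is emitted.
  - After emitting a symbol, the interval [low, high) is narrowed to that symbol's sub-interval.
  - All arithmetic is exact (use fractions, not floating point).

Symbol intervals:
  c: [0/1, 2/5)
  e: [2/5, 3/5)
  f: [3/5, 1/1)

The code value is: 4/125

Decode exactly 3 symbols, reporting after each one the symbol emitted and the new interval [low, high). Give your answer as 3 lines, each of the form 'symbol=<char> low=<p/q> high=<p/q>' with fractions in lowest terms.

Answer: symbol=c low=0/1 high=2/5
symbol=c low=0/1 high=4/25
symbol=c low=0/1 high=8/125

Derivation:
Step 1: interval [0/1, 1/1), width = 1/1 - 0/1 = 1/1
  'c': [0/1 + 1/1*0/1, 0/1 + 1/1*2/5) = [0/1, 2/5) <- contains code 4/125
  'e': [0/1 + 1/1*2/5, 0/1 + 1/1*3/5) = [2/5, 3/5)
  'f': [0/1 + 1/1*3/5, 0/1 + 1/1*1/1) = [3/5, 1/1)
  emit 'c', narrow to [0/1, 2/5)
Step 2: interval [0/1, 2/5), width = 2/5 - 0/1 = 2/5
  'c': [0/1 + 2/5*0/1, 0/1 + 2/5*2/5) = [0/1, 4/25) <- contains code 4/125
  'e': [0/1 + 2/5*2/5, 0/1 + 2/5*3/5) = [4/25, 6/25)
  'f': [0/1 + 2/5*3/5, 0/1 + 2/5*1/1) = [6/25, 2/5)
  emit 'c', narrow to [0/1, 4/25)
Step 3: interval [0/1, 4/25), width = 4/25 - 0/1 = 4/25
  'c': [0/1 + 4/25*0/1, 0/1 + 4/25*2/5) = [0/1, 8/125) <- contains code 4/125
  'e': [0/1 + 4/25*2/5, 0/1 + 4/25*3/5) = [8/125, 12/125)
  'f': [0/1 + 4/25*3/5, 0/1 + 4/25*1/1) = [12/125, 4/25)
  emit 'c', narrow to [0/1, 8/125)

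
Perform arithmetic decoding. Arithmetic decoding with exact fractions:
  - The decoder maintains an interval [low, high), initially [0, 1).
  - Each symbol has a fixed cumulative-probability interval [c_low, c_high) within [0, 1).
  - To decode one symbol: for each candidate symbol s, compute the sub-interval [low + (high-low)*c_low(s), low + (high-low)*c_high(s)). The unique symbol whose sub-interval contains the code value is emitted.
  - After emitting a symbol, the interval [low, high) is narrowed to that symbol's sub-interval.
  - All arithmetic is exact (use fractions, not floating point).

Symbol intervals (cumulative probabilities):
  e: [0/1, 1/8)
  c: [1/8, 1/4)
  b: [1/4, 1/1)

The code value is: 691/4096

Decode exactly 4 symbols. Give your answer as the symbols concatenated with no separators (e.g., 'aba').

Step 1: interval [0/1, 1/1), width = 1/1 - 0/1 = 1/1
  'e': [0/1 + 1/1*0/1, 0/1 + 1/1*1/8) = [0/1, 1/8)
  'c': [0/1 + 1/1*1/8, 0/1 + 1/1*1/4) = [1/8, 1/4) <- contains code 691/4096
  'b': [0/1 + 1/1*1/4, 0/1 + 1/1*1/1) = [1/4, 1/1)
  emit 'c', narrow to [1/8, 1/4)
Step 2: interval [1/8, 1/4), width = 1/4 - 1/8 = 1/8
  'e': [1/8 + 1/8*0/1, 1/8 + 1/8*1/8) = [1/8, 9/64)
  'c': [1/8 + 1/8*1/8, 1/8 + 1/8*1/4) = [9/64, 5/32)
  'b': [1/8 + 1/8*1/4, 1/8 + 1/8*1/1) = [5/32, 1/4) <- contains code 691/4096
  emit 'b', narrow to [5/32, 1/4)
Step 3: interval [5/32, 1/4), width = 1/4 - 5/32 = 3/32
  'e': [5/32 + 3/32*0/1, 5/32 + 3/32*1/8) = [5/32, 43/256)
  'c': [5/32 + 3/32*1/8, 5/32 + 3/32*1/4) = [43/256, 23/128) <- contains code 691/4096
  'b': [5/32 + 3/32*1/4, 5/32 + 3/32*1/1) = [23/128, 1/4)
  emit 'c', narrow to [43/256, 23/128)
Step 4: interval [43/256, 23/128), width = 23/128 - 43/256 = 3/256
  'e': [43/256 + 3/256*0/1, 43/256 + 3/256*1/8) = [43/256, 347/2048) <- contains code 691/4096
  'c': [43/256 + 3/256*1/8, 43/256 + 3/256*1/4) = [347/2048, 175/1024)
  'b': [43/256 + 3/256*1/4, 43/256 + 3/256*1/1) = [175/1024, 23/128)
  emit 'e', narrow to [43/256, 347/2048)

Answer: cbce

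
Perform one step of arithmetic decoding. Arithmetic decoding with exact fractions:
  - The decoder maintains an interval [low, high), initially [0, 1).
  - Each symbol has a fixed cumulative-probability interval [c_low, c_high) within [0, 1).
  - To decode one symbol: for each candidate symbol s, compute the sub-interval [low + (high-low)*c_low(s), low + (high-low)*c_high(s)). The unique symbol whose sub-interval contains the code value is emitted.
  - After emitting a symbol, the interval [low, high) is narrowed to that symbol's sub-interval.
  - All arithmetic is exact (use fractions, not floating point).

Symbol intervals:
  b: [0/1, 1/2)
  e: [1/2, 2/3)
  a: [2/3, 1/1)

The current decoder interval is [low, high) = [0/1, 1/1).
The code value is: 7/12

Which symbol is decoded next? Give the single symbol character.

Answer: e

Derivation:
Interval width = high − low = 1/1 − 0/1 = 1/1
Scaled code = (code − low) / width = (7/12 − 0/1) / 1/1 = 7/12
  b: [0/1, 1/2) 
  e: [1/2, 2/3) ← scaled code falls here ✓
  a: [2/3, 1/1) 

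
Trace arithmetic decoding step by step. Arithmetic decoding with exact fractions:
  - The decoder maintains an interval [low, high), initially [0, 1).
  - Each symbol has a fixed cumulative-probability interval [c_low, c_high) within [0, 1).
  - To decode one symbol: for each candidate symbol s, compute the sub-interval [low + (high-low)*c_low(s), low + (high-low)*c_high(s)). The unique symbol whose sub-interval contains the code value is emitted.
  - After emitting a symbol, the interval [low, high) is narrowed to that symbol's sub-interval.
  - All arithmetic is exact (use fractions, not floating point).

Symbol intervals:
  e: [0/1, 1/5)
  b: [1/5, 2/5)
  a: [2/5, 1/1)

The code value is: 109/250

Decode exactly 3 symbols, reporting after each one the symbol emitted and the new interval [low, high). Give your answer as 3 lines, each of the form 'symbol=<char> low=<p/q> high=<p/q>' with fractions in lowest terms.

Answer: symbol=a low=2/5 high=1/1
symbol=e low=2/5 high=13/25
symbol=b low=53/125 high=56/125

Derivation:
Step 1: interval [0/1, 1/1), width = 1/1 - 0/1 = 1/1
  'e': [0/1 + 1/1*0/1, 0/1 + 1/1*1/5) = [0/1, 1/5)
  'b': [0/1 + 1/1*1/5, 0/1 + 1/1*2/5) = [1/5, 2/5)
  'a': [0/1 + 1/1*2/5, 0/1 + 1/1*1/1) = [2/5, 1/1) <- contains code 109/250
  emit 'a', narrow to [2/5, 1/1)
Step 2: interval [2/5, 1/1), width = 1/1 - 2/5 = 3/5
  'e': [2/5 + 3/5*0/1, 2/5 + 3/5*1/5) = [2/5, 13/25) <- contains code 109/250
  'b': [2/5 + 3/5*1/5, 2/5 + 3/5*2/5) = [13/25, 16/25)
  'a': [2/5 + 3/5*2/5, 2/5 + 3/5*1/1) = [16/25, 1/1)
  emit 'e', narrow to [2/5, 13/25)
Step 3: interval [2/5, 13/25), width = 13/25 - 2/5 = 3/25
  'e': [2/5 + 3/25*0/1, 2/5 + 3/25*1/5) = [2/5, 53/125)
  'b': [2/5 + 3/25*1/5, 2/5 + 3/25*2/5) = [53/125, 56/125) <- contains code 109/250
  'a': [2/5 + 3/25*2/5, 2/5 + 3/25*1/1) = [56/125, 13/25)
  emit 'b', narrow to [53/125, 56/125)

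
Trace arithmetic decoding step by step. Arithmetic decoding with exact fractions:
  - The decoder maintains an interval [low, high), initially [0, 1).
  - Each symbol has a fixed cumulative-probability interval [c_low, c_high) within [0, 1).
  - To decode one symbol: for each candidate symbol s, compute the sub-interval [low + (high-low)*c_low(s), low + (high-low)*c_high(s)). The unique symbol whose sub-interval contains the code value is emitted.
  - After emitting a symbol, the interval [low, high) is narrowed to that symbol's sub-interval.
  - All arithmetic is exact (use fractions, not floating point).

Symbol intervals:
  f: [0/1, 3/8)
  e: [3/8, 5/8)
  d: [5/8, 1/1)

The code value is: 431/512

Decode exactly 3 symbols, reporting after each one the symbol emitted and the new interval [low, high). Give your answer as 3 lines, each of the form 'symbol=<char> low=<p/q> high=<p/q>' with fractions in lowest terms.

Step 1: interval [0/1, 1/1), width = 1/1 - 0/1 = 1/1
  'f': [0/1 + 1/1*0/1, 0/1 + 1/1*3/8) = [0/1, 3/8)
  'e': [0/1 + 1/1*3/8, 0/1 + 1/1*5/8) = [3/8, 5/8)
  'd': [0/1 + 1/1*5/8, 0/1 + 1/1*1/1) = [5/8, 1/1) <- contains code 431/512
  emit 'd', narrow to [5/8, 1/1)
Step 2: interval [5/8, 1/1), width = 1/1 - 5/8 = 3/8
  'f': [5/8 + 3/8*0/1, 5/8 + 3/8*3/8) = [5/8, 49/64)
  'e': [5/8 + 3/8*3/8, 5/8 + 3/8*5/8) = [49/64, 55/64) <- contains code 431/512
  'd': [5/8 + 3/8*5/8, 5/8 + 3/8*1/1) = [55/64, 1/1)
  emit 'e', narrow to [49/64, 55/64)
Step 3: interval [49/64, 55/64), width = 55/64 - 49/64 = 3/32
  'f': [49/64 + 3/32*0/1, 49/64 + 3/32*3/8) = [49/64, 205/256)
  'e': [49/64 + 3/32*3/8, 49/64 + 3/32*5/8) = [205/256, 211/256)
  'd': [49/64 + 3/32*5/8, 49/64 + 3/32*1/1) = [211/256, 55/64) <- contains code 431/512
  emit 'd', narrow to [211/256, 55/64)

Answer: symbol=d low=5/8 high=1/1
symbol=e low=49/64 high=55/64
symbol=d low=211/256 high=55/64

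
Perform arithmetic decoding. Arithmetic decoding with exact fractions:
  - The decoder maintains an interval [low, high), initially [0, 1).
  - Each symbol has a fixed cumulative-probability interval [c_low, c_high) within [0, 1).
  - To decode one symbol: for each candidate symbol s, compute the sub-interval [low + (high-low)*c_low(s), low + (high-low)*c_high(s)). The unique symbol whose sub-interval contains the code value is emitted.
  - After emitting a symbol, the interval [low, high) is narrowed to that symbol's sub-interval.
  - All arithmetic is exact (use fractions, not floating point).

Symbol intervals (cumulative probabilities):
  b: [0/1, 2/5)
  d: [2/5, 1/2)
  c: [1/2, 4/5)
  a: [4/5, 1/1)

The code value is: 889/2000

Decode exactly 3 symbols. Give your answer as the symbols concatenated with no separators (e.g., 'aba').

Answer: ddd

Derivation:
Step 1: interval [0/1, 1/1), width = 1/1 - 0/1 = 1/1
  'b': [0/1 + 1/1*0/1, 0/1 + 1/1*2/5) = [0/1, 2/5)
  'd': [0/1 + 1/1*2/5, 0/1 + 1/1*1/2) = [2/5, 1/2) <- contains code 889/2000
  'c': [0/1 + 1/1*1/2, 0/1 + 1/1*4/5) = [1/2, 4/5)
  'a': [0/1 + 1/1*4/5, 0/1 + 1/1*1/1) = [4/5, 1/1)
  emit 'd', narrow to [2/5, 1/2)
Step 2: interval [2/5, 1/2), width = 1/2 - 2/5 = 1/10
  'b': [2/5 + 1/10*0/1, 2/5 + 1/10*2/5) = [2/5, 11/25)
  'd': [2/5 + 1/10*2/5, 2/5 + 1/10*1/2) = [11/25, 9/20) <- contains code 889/2000
  'c': [2/5 + 1/10*1/2, 2/5 + 1/10*4/5) = [9/20, 12/25)
  'a': [2/5 + 1/10*4/5, 2/5 + 1/10*1/1) = [12/25, 1/2)
  emit 'd', narrow to [11/25, 9/20)
Step 3: interval [11/25, 9/20), width = 9/20 - 11/25 = 1/100
  'b': [11/25 + 1/100*0/1, 11/25 + 1/100*2/5) = [11/25, 111/250)
  'd': [11/25 + 1/100*2/5, 11/25 + 1/100*1/2) = [111/250, 89/200) <- contains code 889/2000
  'c': [11/25 + 1/100*1/2, 11/25 + 1/100*4/5) = [89/200, 56/125)
  'a': [11/25 + 1/100*4/5, 11/25 + 1/100*1/1) = [56/125, 9/20)
  emit 'd', narrow to [111/250, 89/200)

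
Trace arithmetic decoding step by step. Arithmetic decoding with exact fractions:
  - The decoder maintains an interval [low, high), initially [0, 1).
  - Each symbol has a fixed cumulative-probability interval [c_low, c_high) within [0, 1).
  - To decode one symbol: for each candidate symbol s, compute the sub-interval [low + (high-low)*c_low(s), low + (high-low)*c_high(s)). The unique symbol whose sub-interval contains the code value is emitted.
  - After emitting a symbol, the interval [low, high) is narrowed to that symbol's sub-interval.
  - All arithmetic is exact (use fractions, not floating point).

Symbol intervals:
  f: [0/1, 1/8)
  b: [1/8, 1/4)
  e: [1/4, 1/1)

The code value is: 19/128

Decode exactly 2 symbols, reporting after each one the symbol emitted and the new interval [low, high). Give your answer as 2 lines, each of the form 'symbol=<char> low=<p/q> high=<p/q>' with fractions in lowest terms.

Answer: symbol=b low=1/8 high=1/4
symbol=b low=9/64 high=5/32

Derivation:
Step 1: interval [0/1, 1/1), width = 1/1 - 0/1 = 1/1
  'f': [0/1 + 1/1*0/1, 0/1 + 1/1*1/8) = [0/1, 1/8)
  'b': [0/1 + 1/1*1/8, 0/1 + 1/1*1/4) = [1/8, 1/4) <- contains code 19/128
  'e': [0/1 + 1/1*1/4, 0/1 + 1/1*1/1) = [1/4, 1/1)
  emit 'b', narrow to [1/8, 1/4)
Step 2: interval [1/8, 1/4), width = 1/4 - 1/8 = 1/8
  'f': [1/8 + 1/8*0/1, 1/8 + 1/8*1/8) = [1/8, 9/64)
  'b': [1/8 + 1/8*1/8, 1/8 + 1/8*1/4) = [9/64, 5/32) <- contains code 19/128
  'e': [1/8 + 1/8*1/4, 1/8 + 1/8*1/1) = [5/32, 1/4)
  emit 'b', narrow to [9/64, 5/32)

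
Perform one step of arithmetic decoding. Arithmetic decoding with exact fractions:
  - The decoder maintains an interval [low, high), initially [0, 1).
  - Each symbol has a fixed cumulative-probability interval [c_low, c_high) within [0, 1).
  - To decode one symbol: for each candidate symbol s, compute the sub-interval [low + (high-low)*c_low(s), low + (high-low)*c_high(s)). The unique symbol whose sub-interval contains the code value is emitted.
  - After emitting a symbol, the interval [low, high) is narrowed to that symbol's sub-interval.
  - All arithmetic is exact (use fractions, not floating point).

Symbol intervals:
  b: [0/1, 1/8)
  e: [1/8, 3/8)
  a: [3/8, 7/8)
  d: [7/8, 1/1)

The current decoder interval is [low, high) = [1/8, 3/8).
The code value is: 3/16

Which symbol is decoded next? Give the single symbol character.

Interval width = high − low = 3/8 − 1/8 = 1/4
Scaled code = (code − low) / width = (3/16 − 1/8) / 1/4 = 1/4
  b: [0/1, 1/8) 
  e: [1/8, 3/8) ← scaled code falls here ✓
  a: [3/8, 7/8) 
  d: [7/8, 1/1) 

Answer: e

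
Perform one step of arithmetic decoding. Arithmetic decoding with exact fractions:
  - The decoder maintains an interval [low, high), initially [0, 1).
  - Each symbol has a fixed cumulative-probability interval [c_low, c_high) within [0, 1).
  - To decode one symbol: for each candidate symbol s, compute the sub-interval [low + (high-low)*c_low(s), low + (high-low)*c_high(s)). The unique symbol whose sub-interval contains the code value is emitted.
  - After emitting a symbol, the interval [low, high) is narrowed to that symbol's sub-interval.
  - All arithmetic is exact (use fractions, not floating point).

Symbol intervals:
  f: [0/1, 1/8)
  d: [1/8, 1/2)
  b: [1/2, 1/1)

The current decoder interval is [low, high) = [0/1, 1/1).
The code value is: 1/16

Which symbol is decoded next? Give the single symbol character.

Interval width = high − low = 1/1 − 0/1 = 1/1
Scaled code = (code − low) / width = (1/16 − 0/1) / 1/1 = 1/16
  f: [0/1, 1/8) ← scaled code falls here ✓
  d: [1/8, 1/2) 
  b: [1/2, 1/1) 

Answer: f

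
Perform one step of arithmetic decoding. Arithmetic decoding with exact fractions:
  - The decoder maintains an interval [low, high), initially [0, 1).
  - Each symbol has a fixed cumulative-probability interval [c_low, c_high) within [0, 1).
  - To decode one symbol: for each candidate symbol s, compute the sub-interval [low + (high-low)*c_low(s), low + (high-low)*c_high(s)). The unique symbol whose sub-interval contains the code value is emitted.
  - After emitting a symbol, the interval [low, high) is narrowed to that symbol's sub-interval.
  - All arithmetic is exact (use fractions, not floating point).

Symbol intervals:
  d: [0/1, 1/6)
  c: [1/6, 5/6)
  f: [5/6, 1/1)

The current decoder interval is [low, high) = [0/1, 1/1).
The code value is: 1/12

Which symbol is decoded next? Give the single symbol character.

Answer: d

Derivation:
Interval width = high − low = 1/1 − 0/1 = 1/1
Scaled code = (code − low) / width = (1/12 − 0/1) / 1/1 = 1/12
  d: [0/1, 1/6) ← scaled code falls here ✓
  c: [1/6, 5/6) 
  f: [5/6, 1/1) 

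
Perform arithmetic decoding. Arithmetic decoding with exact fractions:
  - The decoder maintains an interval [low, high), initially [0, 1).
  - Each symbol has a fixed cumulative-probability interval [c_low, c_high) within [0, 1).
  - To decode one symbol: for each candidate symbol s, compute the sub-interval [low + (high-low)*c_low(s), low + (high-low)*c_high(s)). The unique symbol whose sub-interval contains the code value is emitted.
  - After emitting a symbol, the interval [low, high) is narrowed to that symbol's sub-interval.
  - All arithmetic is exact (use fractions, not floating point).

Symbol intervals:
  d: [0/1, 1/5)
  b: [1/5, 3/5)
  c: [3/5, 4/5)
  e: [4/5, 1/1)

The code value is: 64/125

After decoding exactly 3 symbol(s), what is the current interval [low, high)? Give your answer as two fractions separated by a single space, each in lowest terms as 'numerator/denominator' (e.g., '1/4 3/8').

Answer: 63/125 13/25

Derivation:
Step 1: interval [0/1, 1/1), width = 1/1 - 0/1 = 1/1
  'd': [0/1 + 1/1*0/1, 0/1 + 1/1*1/5) = [0/1, 1/5)
  'b': [0/1 + 1/1*1/5, 0/1 + 1/1*3/5) = [1/5, 3/5) <- contains code 64/125
  'c': [0/1 + 1/1*3/5, 0/1 + 1/1*4/5) = [3/5, 4/5)
  'e': [0/1 + 1/1*4/5, 0/1 + 1/1*1/1) = [4/5, 1/1)
  emit 'b', narrow to [1/5, 3/5)
Step 2: interval [1/5, 3/5), width = 3/5 - 1/5 = 2/5
  'd': [1/5 + 2/5*0/1, 1/5 + 2/5*1/5) = [1/5, 7/25)
  'b': [1/5 + 2/5*1/5, 1/5 + 2/5*3/5) = [7/25, 11/25)
  'c': [1/5 + 2/5*3/5, 1/5 + 2/5*4/5) = [11/25, 13/25) <- contains code 64/125
  'e': [1/5 + 2/5*4/5, 1/5 + 2/5*1/1) = [13/25, 3/5)
  emit 'c', narrow to [11/25, 13/25)
Step 3: interval [11/25, 13/25), width = 13/25 - 11/25 = 2/25
  'd': [11/25 + 2/25*0/1, 11/25 + 2/25*1/5) = [11/25, 57/125)
  'b': [11/25 + 2/25*1/5, 11/25 + 2/25*3/5) = [57/125, 61/125)
  'c': [11/25 + 2/25*3/5, 11/25 + 2/25*4/5) = [61/125, 63/125)
  'e': [11/25 + 2/25*4/5, 11/25 + 2/25*1/1) = [63/125, 13/25) <- contains code 64/125
  emit 'e', narrow to [63/125, 13/25)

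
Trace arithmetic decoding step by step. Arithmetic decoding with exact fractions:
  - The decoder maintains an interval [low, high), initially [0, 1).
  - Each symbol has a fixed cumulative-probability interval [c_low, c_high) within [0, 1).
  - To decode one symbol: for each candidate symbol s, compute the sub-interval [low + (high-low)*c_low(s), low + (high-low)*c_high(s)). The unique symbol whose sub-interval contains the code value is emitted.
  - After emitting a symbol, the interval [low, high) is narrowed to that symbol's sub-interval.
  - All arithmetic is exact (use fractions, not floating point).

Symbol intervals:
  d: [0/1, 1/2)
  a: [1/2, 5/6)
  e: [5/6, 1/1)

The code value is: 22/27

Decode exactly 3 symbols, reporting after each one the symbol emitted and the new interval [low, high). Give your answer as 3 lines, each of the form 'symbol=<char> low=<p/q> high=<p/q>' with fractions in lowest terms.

Step 1: interval [0/1, 1/1), width = 1/1 - 0/1 = 1/1
  'd': [0/1 + 1/1*0/1, 0/1 + 1/1*1/2) = [0/1, 1/2)
  'a': [0/1 + 1/1*1/2, 0/1 + 1/1*5/6) = [1/2, 5/6) <- contains code 22/27
  'e': [0/1 + 1/1*5/6, 0/1 + 1/1*1/1) = [5/6, 1/1)
  emit 'a', narrow to [1/2, 5/6)
Step 2: interval [1/2, 5/6), width = 5/6 - 1/2 = 1/3
  'd': [1/2 + 1/3*0/1, 1/2 + 1/3*1/2) = [1/2, 2/3)
  'a': [1/2 + 1/3*1/2, 1/2 + 1/3*5/6) = [2/3, 7/9)
  'e': [1/2 + 1/3*5/6, 1/2 + 1/3*1/1) = [7/9, 5/6) <- contains code 22/27
  emit 'e', narrow to [7/9, 5/6)
Step 3: interval [7/9, 5/6), width = 5/6 - 7/9 = 1/18
  'd': [7/9 + 1/18*0/1, 7/9 + 1/18*1/2) = [7/9, 29/36)
  'a': [7/9 + 1/18*1/2, 7/9 + 1/18*5/6) = [29/36, 89/108) <- contains code 22/27
  'e': [7/9 + 1/18*5/6, 7/9 + 1/18*1/1) = [89/108, 5/6)
  emit 'a', narrow to [29/36, 89/108)

Answer: symbol=a low=1/2 high=5/6
symbol=e low=7/9 high=5/6
symbol=a low=29/36 high=89/108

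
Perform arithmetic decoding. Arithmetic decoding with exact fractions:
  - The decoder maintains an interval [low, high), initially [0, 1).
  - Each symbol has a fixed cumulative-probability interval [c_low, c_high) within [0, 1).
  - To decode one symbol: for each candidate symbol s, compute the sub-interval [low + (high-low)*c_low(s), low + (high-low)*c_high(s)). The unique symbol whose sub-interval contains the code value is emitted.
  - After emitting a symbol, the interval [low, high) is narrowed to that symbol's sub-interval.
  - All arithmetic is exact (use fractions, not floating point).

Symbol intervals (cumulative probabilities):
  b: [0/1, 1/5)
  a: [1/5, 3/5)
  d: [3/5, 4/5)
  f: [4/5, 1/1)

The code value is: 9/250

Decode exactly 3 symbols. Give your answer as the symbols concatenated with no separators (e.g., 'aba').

Answer: bbf

Derivation:
Step 1: interval [0/1, 1/1), width = 1/1 - 0/1 = 1/1
  'b': [0/1 + 1/1*0/1, 0/1 + 1/1*1/5) = [0/1, 1/5) <- contains code 9/250
  'a': [0/1 + 1/1*1/5, 0/1 + 1/1*3/5) = [1/5, 3/5)
  'd': [0/1 + 1/1*3/5, 0/1 + 1/1*4/5) = [3/5, 4/5)
  'f': [0/1 + 1/1*4/5, 0/1 + 1/1*1/1) = [4/5, 1/1)
  emit 'b', narrow to [0/1, 1/5)
Step 2: interval [0/1, 1/5), width = 1/5 - 0/1 = 1/5
  'b': [0/1 + 1/5*0/1, 0/1 + 1/5*1/5) = [0/1, 1/25) <- contains code 9/250
  'a': [0/1 + 1/5*1/5, 0/1 + 1/5*3/5) = [1/25, 3/25)
  'd': [0/1 + 1/5*3/5, 0/1 + 1/5*4/5) = [3/25, 4/25)
  'f': [0/1 + 1/5*4/5, 0/1 + 1/5*1/1) = [4/25, 1/5)
  emit 'b', narrow to [0/1, 1/25)
Step 3: interval [0/1, 1/25), width = 1/25 - 0/1 = 1/25
  'b': [0/1 + 1/25*0/1, 0/1 + 1/25*1/5) = [0/1, 1/125)
  'a': [0/1 + 1/25*1/5, 0/1 + 1/25*3/5) = [1/125, 3/125)
  'd': [0/1 + 1/25*3/5, 0/1 + 1/25*4/5) = [3/125, 4/125)
  'f': [0/1 + 1/25*4/5, 0/1 + 1/25*1/1) = [4/125, 1/25) <- contains code 9/250
  emit 'f', narrow to [4/125, 1/25)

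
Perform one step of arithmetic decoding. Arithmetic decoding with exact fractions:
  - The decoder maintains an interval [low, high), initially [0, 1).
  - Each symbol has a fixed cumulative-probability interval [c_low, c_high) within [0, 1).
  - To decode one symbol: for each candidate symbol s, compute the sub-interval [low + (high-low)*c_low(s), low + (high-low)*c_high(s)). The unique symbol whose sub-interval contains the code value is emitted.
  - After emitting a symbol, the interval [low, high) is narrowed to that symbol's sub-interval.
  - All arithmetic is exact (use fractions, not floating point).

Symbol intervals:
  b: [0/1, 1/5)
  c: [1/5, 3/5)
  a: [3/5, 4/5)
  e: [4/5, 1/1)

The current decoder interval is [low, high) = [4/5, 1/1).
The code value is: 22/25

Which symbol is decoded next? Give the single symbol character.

Interval width = high − low = 1/1 − 4/5 = 1/5
Scaled code = (code − low) / width = (22/25 − 4/5) / 1/5 = 2/5
  b: [0/1, 1/5) 
  c: [1/5, 3/5) ← scaled code falls here ✓
  a: [3/5, 4/5) 
  e: [4/5, 1/1) 

Answer: c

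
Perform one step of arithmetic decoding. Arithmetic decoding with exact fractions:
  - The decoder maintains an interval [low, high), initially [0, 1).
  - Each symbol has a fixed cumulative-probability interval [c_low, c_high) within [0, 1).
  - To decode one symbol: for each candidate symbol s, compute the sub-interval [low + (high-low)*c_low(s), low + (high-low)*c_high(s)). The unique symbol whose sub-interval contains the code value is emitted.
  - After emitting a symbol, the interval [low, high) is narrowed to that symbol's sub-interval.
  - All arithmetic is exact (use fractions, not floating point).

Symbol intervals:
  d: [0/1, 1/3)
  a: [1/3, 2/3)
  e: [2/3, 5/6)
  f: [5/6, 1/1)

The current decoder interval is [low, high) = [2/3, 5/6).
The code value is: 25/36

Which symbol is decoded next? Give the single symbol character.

Interval width = high − low = 5/6 − 2/3 = 1/6
Scaled code = (code − low) / width = (25/36 − 2/3) / 1/6 = 1/6
  d: [0/1, 1/3) ← scaled code falls here ✓
  a: [1/3, 2/3) 
  e: [2/3, 5/6) 
  f: [5/6, 1/1) 

Answer: d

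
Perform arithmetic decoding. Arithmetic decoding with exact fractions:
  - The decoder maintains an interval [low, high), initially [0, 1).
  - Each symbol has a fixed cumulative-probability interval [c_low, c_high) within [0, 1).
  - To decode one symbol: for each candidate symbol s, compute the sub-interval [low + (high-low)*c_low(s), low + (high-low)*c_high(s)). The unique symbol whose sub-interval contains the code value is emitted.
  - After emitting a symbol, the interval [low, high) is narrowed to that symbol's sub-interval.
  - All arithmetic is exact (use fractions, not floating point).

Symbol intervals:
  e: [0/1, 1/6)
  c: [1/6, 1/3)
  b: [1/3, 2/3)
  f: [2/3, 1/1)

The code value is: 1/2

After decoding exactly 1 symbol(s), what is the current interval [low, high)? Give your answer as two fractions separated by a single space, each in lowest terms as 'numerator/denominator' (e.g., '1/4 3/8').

Answer: 1/3 2/3

Derivation:
Step 1: interval [0/1, 1/1), width = 1/1 - 0/1 = 1/1
  'e': [0/1 + 1/1*0/1, 0/1 + 1/1*1/6) = [0/1, 1/6)
  'c': [0/1 + 1/1*1/6, 0/1 + 1/1*1/3) = [1/6, 1/3)
  'b': [0/1 + 1/1*1/3, 0/1 + 1/1*2/3) = [1/3, 2/3) <- contains code 1/2
  'f': [0/1 + 1/1*2/3, 0/1 + 1/1*1/1) = [2/3, 1/1)
  emit 'b', narrow to [1/3, 2/3)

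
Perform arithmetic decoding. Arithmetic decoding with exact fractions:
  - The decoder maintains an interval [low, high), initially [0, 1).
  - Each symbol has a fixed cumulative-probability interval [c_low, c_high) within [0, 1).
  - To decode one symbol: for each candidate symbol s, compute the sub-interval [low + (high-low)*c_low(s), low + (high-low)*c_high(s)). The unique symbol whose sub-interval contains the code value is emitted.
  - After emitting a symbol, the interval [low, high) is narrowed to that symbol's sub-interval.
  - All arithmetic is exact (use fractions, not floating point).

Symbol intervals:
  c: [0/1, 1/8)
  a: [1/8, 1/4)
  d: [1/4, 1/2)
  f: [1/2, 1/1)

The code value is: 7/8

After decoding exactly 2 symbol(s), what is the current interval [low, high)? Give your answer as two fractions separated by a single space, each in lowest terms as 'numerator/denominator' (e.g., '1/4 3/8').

Step 1: interval [0/1, 1/1), width = 1/1 - 0/1 = 1/1
  'c': [0/1 + 1/1*0/1, 0/1 + 1/1*1/8) = [0/1, 1/8)
  'a': [0/1 + 1/1*1/8, 0/1 + 1/1*1/4) = [1/8, 1/4)
  'd': [0/1 + 1/1*1/4, 0/1 + 1/1*1/2) = [1/4, 1/2)
  'f': [0/1 + 1/1*1/2, 0/1 + 1/1*1/1) = [1/2, 1/1) <- contains code 7/8
  emit 'f', narrow to [1/2, 1/1)
Step 2: interval [1/2, 1/1), width = 1/1 - 1/2 = 1/2
  'c': [1/2 + 1/2*0/1, 1/2 + 1/2*1/8) = [1/2, 9/16)
  'a': [1/2 + 1/2*1/8, 1/2 + 1/2*1/4) = [9/16, 5/8)
  'd': [1/2 + 1/2*1/4, 1/2 + 1/2*1/2) = [5/8, 3/4)
  'f': [1/2 + 1/2*1/2, 1/2 + 1/2*1/1) = [3/4, 1/1) <- contains code 7/8
  emit 'f', narrow to [3/4, 1/1)

Answer: 3/4 1/1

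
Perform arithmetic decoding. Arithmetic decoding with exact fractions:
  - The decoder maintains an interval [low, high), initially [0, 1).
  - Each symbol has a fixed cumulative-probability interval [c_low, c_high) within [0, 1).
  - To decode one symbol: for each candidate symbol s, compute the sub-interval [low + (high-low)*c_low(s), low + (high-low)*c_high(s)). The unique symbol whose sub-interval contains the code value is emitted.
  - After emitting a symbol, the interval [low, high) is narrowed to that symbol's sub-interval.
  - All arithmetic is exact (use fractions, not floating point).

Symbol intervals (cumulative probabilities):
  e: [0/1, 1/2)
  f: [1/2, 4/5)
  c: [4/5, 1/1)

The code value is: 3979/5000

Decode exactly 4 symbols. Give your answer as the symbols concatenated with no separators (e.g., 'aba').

Answer: fccf

Derivation:
Step 1: interval [0/1, 1/1), width = 1/1 - 0/1 = 1/1
  'e': [0/1 + 1/1*0/1, 0/1 + 1/1*1/2) = [0/1, 1/2)
  'f': [0/1 + 1/1*1/2, 0/1 + 1/1*4/5) = [1/2, 4/5) <- contains code 3979/5000
  'c': [0/1 + 1/1*4/5, 0/1 + 1/1*1/1) = [4/5, 1/1)
  emit 'f', narrow to [1/2, 4/5)
Step 2: interval [1/2, 4/5), width = 4/5 - 1/2 = 3/10
  'e': [1/2 + 3/10*0/1, 1/2 + 3/10*1/2) = [1/2, 13/20)
  'f': [1/2 + 3/10*1/2, 1/2 + 3/10*4/5) = [13/20, 37/50)
  'c': [1/2 + 3/10*4/5, 1/2 + 3/10*1/1) = [37/50, 4/5) <- contains code 3979/5000
  emit 'c', narrow to [37/50, 4/5)
Step 3: interval [37/50, 4/5), width = 4/5 - 37/50 = 3/50
  'e': [37/50 + 3/50*0/1, 37/50 + 3/50*1/2) = [37/50, 77/100)
  'f': [37/50 + 3/50*1/2, 37/50 + 3/50*4/5) = [77/100, 197/250)
  'c': [37/50 + 3/50*4/5, 37/50 + 3/50*1/1) = [197/250, 4/5) <- contains code 3979/5000
  emit 'c', narrow to [197/250, 4/5)
Step 4: interval [197/250, 4/5), width = 4/5 - 197/250 = 3/250
  'e': [197/250 + 3/250*0/1, 197/250 + 3/250*1/2) = [197/250, 397/500)
  'f': [197/250 + 3/250*1/2, 197/250 + 3/250*4/5) = [397/500, 997/1250) <- contains code 3979/5000
  'c': [197/250 + 3/250*4/5, 197/250 + 3/250*1/1) = [997/1250, 4/5)
  emit 'f', narrow to [397/500, 997/1250)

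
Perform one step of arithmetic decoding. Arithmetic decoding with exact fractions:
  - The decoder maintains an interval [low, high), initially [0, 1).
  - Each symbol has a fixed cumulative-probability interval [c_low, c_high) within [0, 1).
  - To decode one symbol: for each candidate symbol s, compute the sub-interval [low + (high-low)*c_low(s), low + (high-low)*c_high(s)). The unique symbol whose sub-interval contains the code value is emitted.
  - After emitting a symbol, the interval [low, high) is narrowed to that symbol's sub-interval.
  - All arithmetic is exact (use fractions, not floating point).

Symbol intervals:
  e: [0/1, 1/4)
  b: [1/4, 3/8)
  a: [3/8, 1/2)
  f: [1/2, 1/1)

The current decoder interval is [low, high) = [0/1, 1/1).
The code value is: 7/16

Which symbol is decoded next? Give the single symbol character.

Answer: a

Derivation:
Interval width = high − low = 1/1 − 0/1 = 1/1
Scaled code = (code − low) / width = (7/16 − 0/1) / 1/1 = 7/16
  e: [0/1, 1/4) 
  b: [1/4, 3/8) 
  a: [3/8, 1/2) ← scaled code falls here ✓
  f: [1/2, 1/1) 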